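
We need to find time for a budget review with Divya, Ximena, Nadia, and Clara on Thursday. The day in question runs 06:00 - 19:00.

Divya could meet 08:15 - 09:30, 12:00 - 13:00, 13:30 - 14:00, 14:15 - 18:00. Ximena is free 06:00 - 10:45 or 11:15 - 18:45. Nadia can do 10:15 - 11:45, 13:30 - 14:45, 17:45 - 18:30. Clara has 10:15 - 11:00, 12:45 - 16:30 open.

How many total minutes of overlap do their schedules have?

60

Divya ∩ Ximena: 08:15-09:30, 12:00-13:00, 13:30-14:00, 14:15-18:00.
Divya ∩ Ximena ∩ Nadia: 13:30-14:00, 14:15-14:45, 17:45-18:00.
Divya ∩ Ximena ∩ Nadia ∩ Clara: 13:30-14:00, 14:15-14:45.
Summing the common windows: 30 + 30 = 60 minutes.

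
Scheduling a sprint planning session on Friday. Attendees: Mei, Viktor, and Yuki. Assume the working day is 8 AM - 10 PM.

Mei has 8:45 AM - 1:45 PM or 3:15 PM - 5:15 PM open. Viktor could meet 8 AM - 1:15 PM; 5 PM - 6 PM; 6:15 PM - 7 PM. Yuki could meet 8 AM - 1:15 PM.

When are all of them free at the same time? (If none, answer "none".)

08:45-13:15

Mei ∩ Viktor: 08:45-13:15, 17:00-17:15.
Mei ∩ Viktor ∩ Yuki: 08:45-13:15.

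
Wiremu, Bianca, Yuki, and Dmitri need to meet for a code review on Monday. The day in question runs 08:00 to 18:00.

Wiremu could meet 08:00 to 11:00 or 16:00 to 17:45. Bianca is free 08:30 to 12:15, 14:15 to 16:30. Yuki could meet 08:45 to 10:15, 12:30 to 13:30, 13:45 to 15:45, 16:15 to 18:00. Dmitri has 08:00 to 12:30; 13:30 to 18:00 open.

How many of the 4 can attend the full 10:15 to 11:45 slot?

Bianca and Dmitri can make the full 10:15-11:45 slot — that's 2.

2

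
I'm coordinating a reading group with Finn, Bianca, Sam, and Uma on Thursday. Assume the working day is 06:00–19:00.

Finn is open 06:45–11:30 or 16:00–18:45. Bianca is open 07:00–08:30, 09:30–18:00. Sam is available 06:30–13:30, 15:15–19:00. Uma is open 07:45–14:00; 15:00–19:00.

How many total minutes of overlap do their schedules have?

Finn ∩ Bianca: 07:00-08:30, 09:30-11:30, 16:00-18:00.
Finn ∩ Bianca ∩ Sam: 07:00-08:30, 09:30-11:30, 16:00-18:00.
Finn ∩ Bianca ∩ Sam ∩ Uma: 07:45-08:30, 09:30-11:30, 16:00-18:00.
Summing the common windows: 45 + 120 + 120 = 285 minutes.

285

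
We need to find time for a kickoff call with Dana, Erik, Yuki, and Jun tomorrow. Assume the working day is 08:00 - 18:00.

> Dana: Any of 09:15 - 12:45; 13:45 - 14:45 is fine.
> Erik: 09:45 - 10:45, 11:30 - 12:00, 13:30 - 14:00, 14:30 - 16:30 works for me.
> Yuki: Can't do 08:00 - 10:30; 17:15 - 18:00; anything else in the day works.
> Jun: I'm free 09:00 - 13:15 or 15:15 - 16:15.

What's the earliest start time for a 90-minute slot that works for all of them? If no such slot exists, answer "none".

Dana free: 09:15-12:45, 13:45-14:45.
Erik free: 09:45-10:45, 11:30-12:00, 13:30-14:00, 14:30-16:30.
Yuki free: 10:30-17:15 (invert busy blocks within the working day).
Jun free: 09:00-13:15, 15:15-16:15.
Dana ∩ Erik: 09:45-10:45, 11:30-12:00, 13:45-14:00, 14:30-14:45.
Dana ∩ Erik ∩ Yuki: 10:30-10:45, 11:30-12:00, 13:45-14:00, 14:30-14:45.
Dana ∩ Erik ∩ Yuki ∩ Jun: 10:30-10:45, 11:30-12:00.
No common window is at least 90 minutes long.

none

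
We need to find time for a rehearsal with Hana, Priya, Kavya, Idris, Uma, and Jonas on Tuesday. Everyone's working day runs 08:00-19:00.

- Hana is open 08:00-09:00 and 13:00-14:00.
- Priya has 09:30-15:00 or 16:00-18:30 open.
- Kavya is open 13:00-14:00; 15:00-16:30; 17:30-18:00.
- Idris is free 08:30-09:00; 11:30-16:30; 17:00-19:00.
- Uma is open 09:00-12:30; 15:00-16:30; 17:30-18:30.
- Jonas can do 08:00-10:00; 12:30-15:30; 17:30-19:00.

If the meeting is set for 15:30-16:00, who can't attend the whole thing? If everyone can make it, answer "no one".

Hana: not fully free for 15:30-16:00. Priya: not fully free for 15:30-16:00. Kavya: free for 15:30-16:00. Idris: free for 15:30-16:00. Uma: free for 15:30-16:00. Jonas: not fully free for 15:30-16:00.

Hana, Jonas, Priya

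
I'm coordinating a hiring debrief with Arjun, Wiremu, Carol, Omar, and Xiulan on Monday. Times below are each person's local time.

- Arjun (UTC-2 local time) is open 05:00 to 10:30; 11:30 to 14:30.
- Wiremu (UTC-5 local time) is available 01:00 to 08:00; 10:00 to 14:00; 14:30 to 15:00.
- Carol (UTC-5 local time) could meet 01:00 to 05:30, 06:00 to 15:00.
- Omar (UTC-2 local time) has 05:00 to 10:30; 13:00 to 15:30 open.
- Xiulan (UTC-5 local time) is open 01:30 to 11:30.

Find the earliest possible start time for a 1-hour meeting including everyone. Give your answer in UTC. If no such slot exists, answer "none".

Arjun in UTC: 07:00-12:30, 13:30-16:30 (add 2h to convert from UTC-2).
Wiremu in UTC: 06:00-13:00, 15:00-19:00, 19:30-20:00 (add 5h to convert from UTC-5).
Carol in UTC: 06:00-10:30, 11:00-20:00 (add 5h to convert from UTC-5).
Omar in UTC: 07:00-12:30, 15:00-17:30 (add 2h to convert from UTC-2).
Xiulan in UTC: 06:30-16:30 (add 5h to convert from UTC-5).
Arjun ∩ Wiremu: 07:00-12:30, 15:00-16:30.
Arjun ∩ Wiremu ∩ Carol: 07:00-10:30, 11:00-12:30, 15:00-16:30.
Arjun ∩ Wiremu ∩ Carol ∩ Omar: 07:00-10:30, 11:00-12:30, 15:00-16:30.
Arjun ∩ Wiremu ∩ Carol ∩ Omar ∩ Xiulan: 07:00-10:30, 11:00-12:30, 15:00-16:30.
Those are the intersection windows.
The first common window of at least 60 minutes is 07:00-10:30, so the earliest start is 07:00.

07:00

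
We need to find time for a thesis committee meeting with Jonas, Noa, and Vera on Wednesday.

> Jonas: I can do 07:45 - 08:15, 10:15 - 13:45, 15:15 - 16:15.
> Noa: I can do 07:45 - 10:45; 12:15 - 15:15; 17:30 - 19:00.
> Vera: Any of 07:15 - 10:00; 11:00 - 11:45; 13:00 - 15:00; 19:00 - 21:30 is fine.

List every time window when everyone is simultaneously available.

07:45-08:15, 13:00-13:45

Jonas ∩ Noa: 07:45-08:15, 10:15-10:45, 12:15-13:45.
Jonas ∩ Noa ∩ Vera: 07:45-08:15, 13:00-13:45.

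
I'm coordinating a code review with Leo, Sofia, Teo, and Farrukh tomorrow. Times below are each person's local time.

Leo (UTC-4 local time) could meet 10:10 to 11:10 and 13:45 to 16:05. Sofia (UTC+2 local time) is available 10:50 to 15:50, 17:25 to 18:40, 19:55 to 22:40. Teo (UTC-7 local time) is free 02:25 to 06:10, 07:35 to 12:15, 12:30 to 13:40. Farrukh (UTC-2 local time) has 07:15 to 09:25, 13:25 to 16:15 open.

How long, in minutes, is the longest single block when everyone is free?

Leo in UTC: 14:10-15:10, 17:45-20:05 (add 4h to convert from UTC-4).
Sofia in UTC: 08:50-13:50, 15:25-16:40, 17:55-20:40 (subtract 2h to convert from UTC+2).
Teo in UTC: 09:25-13:10, 14:35-19:15, 19:30-20:40 (add 7h to convert from UTC-7).
Farrukh in UTC: 09:15-11:25, 15:25-18:15 (add 2h to convert from UTC-2).
Leo ∩ Sofia: 17:55-20:05.
Leo ∩ Sofia ∩ Teo: 17:55-19:15, 19:30-20:05.
Leo ∩ Sofia ∩ Teo ∩ Farrukh: 17:55-18:15.
The longest is 17:55-18:15 at 20 minutes.

20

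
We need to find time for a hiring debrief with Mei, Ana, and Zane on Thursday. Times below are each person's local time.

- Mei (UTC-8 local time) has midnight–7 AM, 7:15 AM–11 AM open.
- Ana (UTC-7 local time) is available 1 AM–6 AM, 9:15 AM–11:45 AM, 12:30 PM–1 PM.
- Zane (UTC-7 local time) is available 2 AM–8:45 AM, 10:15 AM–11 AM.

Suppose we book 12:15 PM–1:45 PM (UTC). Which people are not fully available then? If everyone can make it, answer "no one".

Ana

Mei in UTC: 08:00-15:00, 15:15-19:00 (add 8h to convert from UTC-8).
Ana in UTC: 08:00-13:00, 16:15-18:45, 19:30-20:00 (add 7h to convert from UTC-7).
Zane in UTC: 09:00-15:45, 17:15-18:00 (add 7h to convert from UTC-7).
Mei: free for 12:15-13:45. Ana: not fully free for 12:15-13:45. Zane: free for 12:15-13:45.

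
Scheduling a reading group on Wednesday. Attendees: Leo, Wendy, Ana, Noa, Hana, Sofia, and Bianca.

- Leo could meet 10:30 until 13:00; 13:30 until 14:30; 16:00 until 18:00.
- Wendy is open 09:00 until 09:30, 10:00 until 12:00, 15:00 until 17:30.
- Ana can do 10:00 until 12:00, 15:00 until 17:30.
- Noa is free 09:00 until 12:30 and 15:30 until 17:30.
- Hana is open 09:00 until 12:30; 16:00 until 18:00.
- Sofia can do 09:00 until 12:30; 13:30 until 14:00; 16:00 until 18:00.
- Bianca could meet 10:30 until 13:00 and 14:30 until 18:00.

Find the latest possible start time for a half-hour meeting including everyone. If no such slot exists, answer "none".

Leo ∩ Wendy: 10:30-12:00, 16:00-17:30.
Leo ∩ Wendy ∩ Ana: 10:30-12:00, 16:00-17:30.
Leo ∩ Wendy ∩ Ana ∩ Noa: 10:30-12:00, 16:00-17:30.
Leo ∩ Wendy ∩ Ana ∩ Noa ∩ Hana: 10:30-12:00, 16:00-17:30.
Leo ∩ Wendy ∩ Ana ∩ Noa ∩ Hana ∩ Sofia: 10:30-12:00, 16:00-17:30.
Leo ∩ Wendy ∩ Ana ∩ Noa ∩ Hana ∩ Sofia ∩ Bianca: 10:30-12:00, 16:00-17:30.
The last common window of at least 30 minutes is 16:00-17:30; a 30-minute meeting can start as late as 17:00 and still end by 17:30.

17:00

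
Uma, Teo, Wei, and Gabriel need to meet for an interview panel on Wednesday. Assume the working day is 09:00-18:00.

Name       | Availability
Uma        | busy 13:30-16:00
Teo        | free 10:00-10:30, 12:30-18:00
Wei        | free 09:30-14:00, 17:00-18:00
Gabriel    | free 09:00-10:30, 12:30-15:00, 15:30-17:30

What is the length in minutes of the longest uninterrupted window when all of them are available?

60

Uma free: 09:00-13:30, 16:00-18:00 (invert busy blocks within the working day).
Teo free: 10:00-10:30, 12:30-18:00.
Wei free: 09:30-14:00, 17:00-18:00.
Gabriel free: 09:00-10:30, 12:30-15:00, 15:30-17:30.
Uma ∩ Teo: 10:00-10:30, 12:30-13:30, 16:00-18:00.
Uma ∩ Teo ∩ Wei: 10:00-10:30, 12:30-13:30, 17:00-18:00.
Uma ∩ Teo ∩ Wei ∩ Gabriel: 10:00-10:30, 12:30-13:30, 17:00-17:30.
So the common availability across everyone is 10:00-10:30, 12:30-13:30, 17:00-17:30.
The longest is 12:30-13:30 at 60 minutes.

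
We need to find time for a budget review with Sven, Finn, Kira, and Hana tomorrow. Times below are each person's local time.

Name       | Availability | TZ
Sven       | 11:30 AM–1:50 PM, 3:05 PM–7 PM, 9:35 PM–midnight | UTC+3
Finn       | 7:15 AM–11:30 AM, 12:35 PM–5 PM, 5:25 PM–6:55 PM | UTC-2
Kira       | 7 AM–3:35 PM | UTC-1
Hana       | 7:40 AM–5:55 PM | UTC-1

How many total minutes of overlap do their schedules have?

Sven in UTC: 08:30-10:50, 12:05-16:00, 18:35-21:00 (subtract 3h to convert from UTC+3).
Finn in UTC: 09:15-13:30, 14:35-19:00, 19:25-20:55 (add 2h to convert from UTC-2).
Kira in UTC: 08:00-16:35 (add 1h to convert from UTC-1).
Hana in UTC: 08:40-18:55 (add 1h to convert from UTC-1).
Sven ∩ Finn: 09:15-10:50, 12:05-13:30, 14:35-16:00, 18:35-19:00, 19:25-20:55.
Sven ∩ Finn ∩ Kira: 09:15-10:50, 12:05-13:30, 14:35-16:00.
Sven ∩ Finn ∩ Kira ∩ Hana: 09:15-10:50, 12:05-13:30, 14:35-16:00.
Summing the common windows: 95 + 85 + 85 = 265 minutes.

265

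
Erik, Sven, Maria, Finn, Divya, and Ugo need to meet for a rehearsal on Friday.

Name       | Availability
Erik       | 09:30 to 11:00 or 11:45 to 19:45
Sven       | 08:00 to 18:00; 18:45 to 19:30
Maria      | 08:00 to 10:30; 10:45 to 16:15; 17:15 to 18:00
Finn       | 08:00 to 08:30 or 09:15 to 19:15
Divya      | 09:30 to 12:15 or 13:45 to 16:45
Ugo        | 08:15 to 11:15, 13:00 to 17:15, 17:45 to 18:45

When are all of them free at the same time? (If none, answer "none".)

Erik ∩ Sven: 09:30-11:00, 11:45-18:00, 18:45-19:30.
Erik ∩ Sven ∩ Maria: 09:30-10:30, 10:45-11:00, 11:45-16:15, 17:15-18:00.
Erik ∩ Sven ∩ Maria ∩ Finn: 09:30-10:30, 10:45-11:00, 11:45-16:15, 17:15-18:00.
Erik ∩ Sven ∩ Maria ∩ Finn ∩ Divya: 09:30-10:30, 10:45-11:00, 11:45-12:15, 13:45-16:15.
Erik ∩ Sven ∩ Maria ∩ Finn ∩ Divya ∩ Ugo: 09:30-10:30, 10:45-11:00, 13:45-16:15.
Those are the intersection windows.

09:30-10:30, 10:45-11:00, 13:45-16:15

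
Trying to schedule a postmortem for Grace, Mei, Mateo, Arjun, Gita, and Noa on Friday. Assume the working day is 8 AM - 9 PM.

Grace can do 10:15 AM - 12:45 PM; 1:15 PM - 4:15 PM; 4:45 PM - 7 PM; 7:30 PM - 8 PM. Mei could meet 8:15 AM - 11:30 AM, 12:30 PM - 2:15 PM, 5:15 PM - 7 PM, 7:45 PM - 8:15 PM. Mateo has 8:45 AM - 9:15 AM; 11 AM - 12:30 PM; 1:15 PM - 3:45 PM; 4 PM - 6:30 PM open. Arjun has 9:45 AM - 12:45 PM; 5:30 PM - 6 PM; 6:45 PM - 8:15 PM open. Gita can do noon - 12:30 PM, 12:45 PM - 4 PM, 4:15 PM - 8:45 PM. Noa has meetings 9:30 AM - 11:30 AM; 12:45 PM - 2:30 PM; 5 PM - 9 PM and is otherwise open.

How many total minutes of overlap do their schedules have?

0

Grace free: 10:15-12:45, 13:15-16:15, 16:45-19:00, 19:30-20:00.
Mei free: 08:15-11:30, 12:30-14:15, 17:15-19:00, 19:45-20:15.
Mateo free: 08:45-09:15, 11:00-12:30, 13:15-15:45, 16:00-18:30.
Arjun free: 09:45-12:45, 17:30-18:00, 18:45-20:15.
Gita free: 12:00-12:30, 12:45-16:00, 16:15-20:45.
Noa free: 08:00-09:30, 11:30-12:45, 14:30-17:00 (invert busy blocks within the working day).
Grace ∩ Mei: 10:15-11:30, 12:30-12:45, 13:15-14:15, 17:15-19:00, 19:45-20:00.
Grace ∩ Mei ∩ Mateo: 11:00-11:30, 13:15-14:15, 17:15-18:30.
Grace ∩ Mei ∩ Mateo ∩ Arjun: 11:00-11:30, 17:30-18:00.
Grace ∩ Mei ∩ Mateo ∩ Arjun ∩ Gita: 17:30-18:00.
Grace ∩ Mei ∩ Mateo ∩ Arjun ∩ Gita ∩ Noa: ∅.
There is no time when everyone is free.
There is no common window, so the total is 0 minutes.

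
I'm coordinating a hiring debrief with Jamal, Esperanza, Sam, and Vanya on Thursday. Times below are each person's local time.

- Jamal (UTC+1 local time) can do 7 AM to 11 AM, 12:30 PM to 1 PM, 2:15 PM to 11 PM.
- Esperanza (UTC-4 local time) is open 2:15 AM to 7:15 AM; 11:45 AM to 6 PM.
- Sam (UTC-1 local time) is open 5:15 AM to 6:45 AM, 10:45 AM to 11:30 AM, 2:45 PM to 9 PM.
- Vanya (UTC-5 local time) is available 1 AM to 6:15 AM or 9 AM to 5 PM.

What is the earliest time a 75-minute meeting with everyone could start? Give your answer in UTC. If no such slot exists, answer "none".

06:15

Jamal in UTC: 06:00-10:00, 11:30-12:00, 13:15-22:00 (subtract 1h to convert from UTC+1).
Esperanza in UTC: 06:15-11:15, 15:45-22:00 (add 4h to convert from UTC-4).
Sam in UTC: 06:15-07:45, 11:45-12:30, 15:45-22:00 (add 1h to convert from UTC-1).
Vanya in UTC: 06:00-11:15, 14:00-22:00 (add 5h to convert from UTC-5).
Jamal ∩ Esperanza: 06:15-10:00, 15:45-22:00.
Jamal ∩ Esperanza ∩ Sam: 06:15-07:45, 15:45-22:00.
Jamal ∩ Esperanza ∩ Sam ∩ Vanya: 06:15-07:45, 15:45-22:00.
The first common window of at least 75 minutes is 06:15-07:45, so the earliest start is 06:15.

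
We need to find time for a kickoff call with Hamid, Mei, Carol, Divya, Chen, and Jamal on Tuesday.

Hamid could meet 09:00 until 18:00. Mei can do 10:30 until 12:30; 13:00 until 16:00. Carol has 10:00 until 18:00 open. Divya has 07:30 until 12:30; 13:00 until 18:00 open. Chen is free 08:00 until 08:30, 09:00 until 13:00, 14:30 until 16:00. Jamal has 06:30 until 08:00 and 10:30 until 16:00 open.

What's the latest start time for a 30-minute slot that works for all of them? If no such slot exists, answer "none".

Hamid ∩ Mei: 10:30-12:30, 13:00-16:00.
Hamid ∩ Mei ∩ Carol: 10:30-12:30, 13:00-16:00.
Hamid ∩ Mei ∩ Carol ∩ Divya: 10:30-12:30, 13:00-16:00.
Hamid ∩ Mei ∩ Carol ∩ Divya ∩ Chen: 10:30-12:30, 14:30-16:00.
Hamid ∩ Mei ∩ Carol ∩ Divya ∩ Chen ∩ Jamal: 10:30-12:30, 14:30-16:00.
The last common window of at least 30 minutes is 14:30-16:00; a 30-minute meeting can start as late as 15:30 and still end by 16:00.

15:30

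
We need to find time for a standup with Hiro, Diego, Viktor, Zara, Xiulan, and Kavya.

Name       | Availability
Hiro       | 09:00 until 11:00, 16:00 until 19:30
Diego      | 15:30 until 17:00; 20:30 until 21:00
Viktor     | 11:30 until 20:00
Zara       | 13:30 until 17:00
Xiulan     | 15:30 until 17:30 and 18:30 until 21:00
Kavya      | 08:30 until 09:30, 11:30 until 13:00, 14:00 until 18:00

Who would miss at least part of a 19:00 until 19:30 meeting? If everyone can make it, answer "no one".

Hiro: free for 19:00-19:30. Diego: not fully free for 19:00-19:30. Viktor: free for 19:00-19:30. Zara: not fully free for 19:00-19:30. Xiulan: free for 19:00-19:30. Kavya: not fully free for 19:00-19:30.

Diego, Kavya, Zara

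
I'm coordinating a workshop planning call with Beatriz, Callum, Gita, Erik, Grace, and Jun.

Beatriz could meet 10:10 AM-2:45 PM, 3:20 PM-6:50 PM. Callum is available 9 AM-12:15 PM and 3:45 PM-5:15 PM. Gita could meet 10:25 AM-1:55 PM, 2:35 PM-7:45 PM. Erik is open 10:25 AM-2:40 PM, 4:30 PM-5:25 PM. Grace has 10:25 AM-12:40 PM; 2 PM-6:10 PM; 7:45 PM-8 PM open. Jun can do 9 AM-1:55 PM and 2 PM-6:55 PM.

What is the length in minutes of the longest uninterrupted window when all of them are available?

110

Beatriz ∩ Callum: 10:10-12:15, 15:45-17:15.
Beatriz ∩ Callum ∩ Gita: 10:25-12:15, 15:45-17:15.
Beatriz ∩ Callum ∩ Gita ∩ Erik: 10:25-12:15, 16:30-17:15.
Beatriz ∩ Callum ∩ Gita ∩ Erik ∩ Grace: 10:25-12:15, 16:30-17:15.
Beatriz ∩ Callum ∩ Gita ∩ Erik ∩ Grace ∩ Jun: 10:25-12:15, 16:30-17:15.
Those are the intersection windows.
The longest is 10:25-12:15 at 110 minutes.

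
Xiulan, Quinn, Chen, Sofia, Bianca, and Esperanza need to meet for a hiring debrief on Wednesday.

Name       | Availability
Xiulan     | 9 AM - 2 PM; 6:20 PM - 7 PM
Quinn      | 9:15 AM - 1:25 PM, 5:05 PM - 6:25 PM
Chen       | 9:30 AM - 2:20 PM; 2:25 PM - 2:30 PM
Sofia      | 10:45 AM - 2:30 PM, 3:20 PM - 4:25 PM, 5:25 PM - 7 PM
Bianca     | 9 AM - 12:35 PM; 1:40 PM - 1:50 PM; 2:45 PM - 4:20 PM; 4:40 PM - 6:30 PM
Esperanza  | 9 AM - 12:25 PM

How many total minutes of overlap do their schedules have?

Xiulan ∩ Quinn: 09:15-13:25, 18:20-18:25.
Xiulan ∩ Quinn ∩ Chen: 09:30-13:25.
Xiulan ∩ Quinn ∩ Chen ∩ Sofia: 10:45-13:25.
Xiulan ∩ Quinn ∩ Chen ∩ Sofia ∩ Bianca: 10:45-12:35.
Xiulan ∩ Quinn ∩ Chen ∩ Sofia ∩ Bianca ∩ Esperanza: 10:45-12:25.
So the common availability across everyone is 10:45-12:25.
That's a single block of 100 minutes.

100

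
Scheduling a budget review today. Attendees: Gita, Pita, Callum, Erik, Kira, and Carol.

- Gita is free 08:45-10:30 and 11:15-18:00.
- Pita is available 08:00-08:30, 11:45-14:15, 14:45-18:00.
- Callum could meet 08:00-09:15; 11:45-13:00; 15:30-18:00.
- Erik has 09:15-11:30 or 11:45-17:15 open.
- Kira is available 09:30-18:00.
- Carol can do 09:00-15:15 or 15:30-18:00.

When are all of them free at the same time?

Gita ∩ Pita: 11:45-14:15, 14:45-18:00.
Gita ∩ Pita ∩ Callum: 11:45-13:00, 15:30-18:00.
Gita ∩ Pita ∩ Callum ∩ Erik: 11:45-13:00, 15:30-17:15.
Gita ∩ Pita ∩ Callum ∩ Erik ∩ Kira: 11:45-13:00, 15:30-17:15.
Gita ∩ Pita ∩ Callum ∩ Erik ∩ Kira ∩ Carol: 11:45-13:00, 15:30-17:15.
So the common availability across everyone is 11:45-13:00, 15:30-17:15.

11:45-13:00, 15:30-17:15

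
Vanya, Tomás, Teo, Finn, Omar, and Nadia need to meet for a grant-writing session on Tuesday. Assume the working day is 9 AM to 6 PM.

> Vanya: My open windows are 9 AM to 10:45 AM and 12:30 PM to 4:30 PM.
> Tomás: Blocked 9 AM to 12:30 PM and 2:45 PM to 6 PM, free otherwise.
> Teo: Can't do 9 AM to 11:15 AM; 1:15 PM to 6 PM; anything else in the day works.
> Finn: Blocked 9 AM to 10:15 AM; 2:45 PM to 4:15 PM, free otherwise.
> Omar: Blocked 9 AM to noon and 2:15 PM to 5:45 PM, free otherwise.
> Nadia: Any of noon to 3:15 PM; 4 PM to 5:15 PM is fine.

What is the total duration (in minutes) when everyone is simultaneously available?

Vanya free: 09:00-10:45, 12:30-16:30.
Tomás free: 12:30-14:45 (invert busy blocks within the working day).
Teo free: 11:15-13:15 (invert busy blocks within the working day).
Finn free: 10:15-14:45, 16:15-18:00 (invert busy blocks within the working day).
Omar free: 12:00-14:15, 17:45-18:00 (invert busy blocks within the working day).
Nadia free: 12:00-15:15, 16:00-17:15.
Vanya ∩ Tomás: 12:30-14:45.
Vanya ∩ Tomás ∩ Teo: 12:30-13:15.
Vanya ∩ Tomás ∩ Teo ∩ Finn: 12:30-13:15.
Vanya ∩ Tomás ∩ Teo ∩ Finn ∩ Omar: 12:30-13:15.
Vanya ∩ Tomás ∩ Teo ∩ Finn ∩ Omar ∩ Nadia: 12:30-13:15.
That's a single block of 45 minutes.

45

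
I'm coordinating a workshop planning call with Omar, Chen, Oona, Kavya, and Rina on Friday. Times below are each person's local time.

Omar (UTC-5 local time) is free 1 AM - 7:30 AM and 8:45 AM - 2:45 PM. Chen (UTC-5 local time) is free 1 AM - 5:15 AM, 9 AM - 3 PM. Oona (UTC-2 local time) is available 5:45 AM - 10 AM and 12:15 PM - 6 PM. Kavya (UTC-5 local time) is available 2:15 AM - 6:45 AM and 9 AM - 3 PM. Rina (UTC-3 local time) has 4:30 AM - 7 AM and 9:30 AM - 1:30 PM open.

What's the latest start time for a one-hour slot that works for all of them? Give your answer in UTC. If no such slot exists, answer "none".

15:30

Omar in UTC: 06:00-12:30, 13:45-19:45 (add 5h to convert from UTC-5).
Chen in UTC: 06:00-10:15, 14:00-20:00 (add 5h to convert from UTC-5).
Oona in UTC: 07:45-12:00, 14:15-20:00 (add 2h to convert from UTC-2).
Kavya in UTC: 07:15-11:45, 14:00-20:00 (add 5h to convert from UTC-5).
Rina in UTC: 07:30-10:00, 12:30-16:30 (add 3h to convert from UTC-3).
Omar ∩ Chen: 06:00-10:15, 14:00-19:45.
Omar ∩ Chen ∩ Oona: 07:45-10:15, 14:15-19:45.
Omar ∩ Chen ∩ Oona ∩ Kavya: 07:45-10:15, 14:15-19:45.
Omar ∩ Chen ∩ Oona ∩ Kavya ∩ Rina: 07:45-10:00, 14:15-16:30.
Those are the intersection windows.
The last common window of at least 60 minutes is 14:15-16:30; a 60-minute meeting can start as late as 15:30 and still end by 16:30.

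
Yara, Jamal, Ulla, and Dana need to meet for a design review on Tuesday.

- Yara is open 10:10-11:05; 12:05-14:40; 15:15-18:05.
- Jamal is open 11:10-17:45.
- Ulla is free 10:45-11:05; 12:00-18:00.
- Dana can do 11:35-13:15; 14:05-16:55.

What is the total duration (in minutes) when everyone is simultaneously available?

Yara ∩ Jamal: 12:05-14:40, 15:15-17:45.
Yara ∩ Jamal ∩ Ulla: 12:05-14:40, 15:15-17:45.
Yara ∩ Jamal ∩ Ulla ∩ Dana: 12:05-13:15, 14:05-14:40, 15:15-16:55.
So the common availability across everyone is 12:05-13:15, 14:05-14:40, 15:15-16:55.
Summing the common windows: 70 + 35 + 100 = 205 minutes.

205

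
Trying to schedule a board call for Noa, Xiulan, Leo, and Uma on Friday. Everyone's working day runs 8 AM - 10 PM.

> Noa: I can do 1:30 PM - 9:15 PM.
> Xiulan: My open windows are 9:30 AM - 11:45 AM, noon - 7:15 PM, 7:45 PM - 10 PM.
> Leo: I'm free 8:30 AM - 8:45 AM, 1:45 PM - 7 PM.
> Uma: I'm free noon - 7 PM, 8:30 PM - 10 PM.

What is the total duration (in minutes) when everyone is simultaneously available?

315

Noa ∩ Xiulan: 13:30-19:15, 19:45-21:15.
Noa ∩ Xiulan ∩ Leo: 13:45-19:00.
Noa ∩ Xiulan ∩ Leo ∩ Uma: 13:45-19:00.
Those are the intersection windows.
That's a single block of 315 minutes.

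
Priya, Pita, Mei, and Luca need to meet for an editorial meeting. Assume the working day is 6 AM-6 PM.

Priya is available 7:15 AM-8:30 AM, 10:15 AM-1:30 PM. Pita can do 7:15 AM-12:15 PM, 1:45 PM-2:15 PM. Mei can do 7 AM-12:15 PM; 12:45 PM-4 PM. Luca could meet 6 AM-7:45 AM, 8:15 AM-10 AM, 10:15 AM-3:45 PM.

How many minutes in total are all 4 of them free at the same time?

165

Priya ∩ Pita: 07:15-08:30, 10:15-12:15.
Priya ∩ Pita ∩ Mei: 07:15-08:30, 10:15-12:15.
Priya ∩ Pita ∩ Mei ∩ Luca: 07:15-07:45, 08:15-08:30, 10:15-12:15.
So the common availability across everyone is 07:15-07:45, 08:15-08:30, 10:15-12:15.
Summing the common windows: 30 + 15 + 120 = 165 minutes.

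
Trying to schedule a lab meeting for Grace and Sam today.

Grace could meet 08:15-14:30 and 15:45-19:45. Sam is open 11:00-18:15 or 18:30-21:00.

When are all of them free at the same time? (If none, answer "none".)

11:00-14:30, 15:45-18:15, 18:30-19:45

Grace ∩ Sam: 11:00-14:30, 15:45-18:15, 18:30-19:45.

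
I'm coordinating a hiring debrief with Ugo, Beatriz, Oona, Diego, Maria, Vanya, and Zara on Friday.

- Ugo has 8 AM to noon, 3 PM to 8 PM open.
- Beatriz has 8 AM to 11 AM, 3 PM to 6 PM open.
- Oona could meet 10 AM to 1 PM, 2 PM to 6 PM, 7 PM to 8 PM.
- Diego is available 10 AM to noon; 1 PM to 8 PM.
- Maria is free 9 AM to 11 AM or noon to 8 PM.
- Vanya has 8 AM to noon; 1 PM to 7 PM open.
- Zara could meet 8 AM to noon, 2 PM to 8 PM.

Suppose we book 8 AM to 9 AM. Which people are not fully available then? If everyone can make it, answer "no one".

Diego, Maria, Oona

Ugo: free for 08:00-09:00. Beatriz: free for 08:00-09:00. Oona: not fully free for 08:00-09:00. Diego: not fully free for 08:00-09:00. Maria: not fully free for 08:00-09:00. Vanya: free for 08:00-09:00. Zara: free for 08:00-09:00.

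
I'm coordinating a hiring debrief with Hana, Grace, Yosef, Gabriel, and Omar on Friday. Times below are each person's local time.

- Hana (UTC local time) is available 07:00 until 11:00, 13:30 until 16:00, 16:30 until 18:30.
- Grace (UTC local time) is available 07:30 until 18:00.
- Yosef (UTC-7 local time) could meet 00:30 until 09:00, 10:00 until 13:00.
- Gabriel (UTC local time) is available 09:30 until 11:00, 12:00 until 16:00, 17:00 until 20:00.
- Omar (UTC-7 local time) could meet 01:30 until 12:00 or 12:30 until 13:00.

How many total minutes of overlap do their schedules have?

Hana in UTC: 07:00-11:00, 13:30-16:00, 16:30-18:30.
Grace in UTC: 07:30-18:00.
Yosef in UTC: 07:30-16:00, 17:00-20:00 (add 7h to convert from UTC-7).
Gabriel in UTC: 09:30-11:00, 12:00-16:00, 17:00-20:00.
Omar in UTC: 08:30-19:00, 19:30-20:00 (add 7h to convert from UTC-7).
Hana ∩ Grace: 07:30-11:00, 13:30-16:00, 16:30-18:00.
Hana ∩ Grace ∩ Yosef: 07:30-11:00, 13:30-16:00, 17:00-18:00.
Hana ∩ Grace ∩ Yosef ∩ Gabriel: 09:30-11:00, 13:30-16:00, 17:00-18:00.
Hana ∩ Grace ∩ Yosef ∩ Gabriel ∩ Omar: 09:30-11:00, 13:30-16:00, 17:00-18:00.
Summing the common windows: 90 + 150 + 60 = 300 minutes.

300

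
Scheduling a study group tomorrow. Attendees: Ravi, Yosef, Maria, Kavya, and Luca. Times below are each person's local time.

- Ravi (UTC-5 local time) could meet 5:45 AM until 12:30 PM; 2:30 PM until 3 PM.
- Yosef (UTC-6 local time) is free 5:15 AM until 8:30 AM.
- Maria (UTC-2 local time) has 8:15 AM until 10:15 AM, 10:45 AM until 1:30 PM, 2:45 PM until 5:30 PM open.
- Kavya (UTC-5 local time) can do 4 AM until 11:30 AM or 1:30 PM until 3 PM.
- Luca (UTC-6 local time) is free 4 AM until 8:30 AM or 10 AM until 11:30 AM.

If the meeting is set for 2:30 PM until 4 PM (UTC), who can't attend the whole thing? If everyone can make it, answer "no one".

Ravi in UTC: 10:45-17:30, 19:30-20:00 (add 5h to convert from UTC-5).
Yosef in UTC: 11:15-14:30 (add 6h to convert from UTC-6).
Maria in UTC: 10:15-12:15, 12:45-15:30, 16:45-19:30 (add 2h to convert from UTC-2).
Kavya in UTC: 09:00-16:30, 18:30-20:00 (add 5h to convert from UTC-5).
Luca in UTC: 10:00-14:30, 16:00-17:30 (add 6h to convert from UTC-6).
Ravi: free for 14:30-16:00. Yosef: not fully free for 14:30-16:00. Maria: not fully free for 14:30-16:00. Kavya: free for 14:30-16:00. Luca: not fully free for 14:30-16:00.

Luca, Maria, Yosef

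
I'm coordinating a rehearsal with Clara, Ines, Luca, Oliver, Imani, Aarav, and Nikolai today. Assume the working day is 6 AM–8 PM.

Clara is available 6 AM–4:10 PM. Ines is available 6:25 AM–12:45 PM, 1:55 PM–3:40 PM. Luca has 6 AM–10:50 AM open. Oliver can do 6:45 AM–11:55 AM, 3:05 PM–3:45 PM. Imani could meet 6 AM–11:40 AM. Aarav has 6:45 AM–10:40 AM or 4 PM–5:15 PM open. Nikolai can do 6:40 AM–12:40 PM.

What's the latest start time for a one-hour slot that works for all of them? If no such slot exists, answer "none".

09:40

Clara ∩ Ines: 06:25-12:45, 13:55-15:40.
Clara ∩ Ines ∩ Luca: 06:25-10:50.
Clara ∩ Ines ∩ Luca ∩ Oliver: 06:45-10:50.
Clara ∩ Ines ∩ Luca ∩ Oliver ∩ Imani: 06:45-10:50.
Clara ∩ Ines ∩ Luca ∩ Oliver ∩ Imani ∩ Aarav: 06:45-10:40.
Clara ∩ Ines ∩ Luca ∩ Oliver ∩ Imani ∩ Aarav ∩ Nikolai: 06:45-10:40.
Those are the intersection windows.
The last common window of at least 60 minutes is 06:45-10:40; a 60-minute meeting can start as late as 09:40 and still end by 10:40.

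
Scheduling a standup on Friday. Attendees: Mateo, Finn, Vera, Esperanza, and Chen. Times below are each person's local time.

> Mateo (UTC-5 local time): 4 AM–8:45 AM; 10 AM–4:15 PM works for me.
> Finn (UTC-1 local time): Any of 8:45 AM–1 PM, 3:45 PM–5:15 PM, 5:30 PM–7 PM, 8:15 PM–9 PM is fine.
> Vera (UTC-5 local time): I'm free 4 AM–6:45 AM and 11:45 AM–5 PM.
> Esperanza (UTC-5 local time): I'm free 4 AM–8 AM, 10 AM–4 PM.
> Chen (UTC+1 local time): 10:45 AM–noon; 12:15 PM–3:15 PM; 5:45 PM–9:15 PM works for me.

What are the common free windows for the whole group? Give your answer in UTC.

Mateo in UTC: 09:00-13:45, 15:00-21:15 (add 5h to convert from UTC-5).
Finn in UTC: 09:45-14:00, 16:45-18:15, 18:30-20:00, 21:15-22:00 (add 1h to convert from UTC-1).
Vera in UTC: 09:00-11:45, 16:45-22:00 (add 5h to convert from UTC-5).
Esperanza in UTC: 09:00-13:00, 15:00-21:00 (add 5h to convert from UTC-5).
Chen in UTC: 09:45-11:00, 11:15-14:15, 16:45-20:15 (subtract 1h to convert from UTC+1).
Mateo ∩ Finn: 09:45-13:45, 16:45-18:15, 18:30-20:00.
Mateo ∩ Finn ∩ Vera: 09:45-11:45, 16:45-18:15, 18:30-20:00.
Mateo ∩ Finn ∩ Vera ∩ Esperanza: 09:45-11:45, 16:45-18:15, 18:30-20:00.
Mateo ∩ Finn ∩ Vera ∩ Esperanza ∩ Chen: 09:45-11:00, 11:15-11:45, 16:45-18:15, 18:30-20:00.

09:45-11:00, 11:15-11:45, 16:45-18:15, 18:30-20:00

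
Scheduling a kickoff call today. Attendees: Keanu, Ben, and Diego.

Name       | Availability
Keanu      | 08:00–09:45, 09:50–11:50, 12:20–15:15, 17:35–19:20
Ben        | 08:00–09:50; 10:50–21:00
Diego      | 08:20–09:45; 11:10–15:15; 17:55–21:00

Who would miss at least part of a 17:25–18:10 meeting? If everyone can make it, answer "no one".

Diego, Keanu

Keanu: not fully free for 17:25-18:10. Ben: free for 17:25-18:10. Diego: not fully free for 17:25-18:10.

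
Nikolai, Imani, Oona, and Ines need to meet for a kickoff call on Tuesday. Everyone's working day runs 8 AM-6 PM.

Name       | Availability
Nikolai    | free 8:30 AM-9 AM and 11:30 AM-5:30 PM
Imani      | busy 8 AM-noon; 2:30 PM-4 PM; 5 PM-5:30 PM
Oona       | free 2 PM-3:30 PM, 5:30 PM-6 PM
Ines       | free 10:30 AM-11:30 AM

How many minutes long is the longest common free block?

Nikolai free: 08:30-09:00, 11:30-17:30.
Imani free: 12:00-14:30, 16:00-17:00, 17:30-18:00 (invert busy blocks within the working day).
Oona free: 14:00-15:30, 17:30-18:00.
Ines free: 10:30-11:30.
Nikolai ∩ Imani: 12:00-14:30, 16:00-17:00.
Nikolai ∩ Imani ∩ Oona: 14:00-14:30.
Nikolai ∩ Imani ∩ Oona ∩ Ines: ∅.
There is no time when everyone is free.
No common window exists, so the longest block is 0 minutes.

0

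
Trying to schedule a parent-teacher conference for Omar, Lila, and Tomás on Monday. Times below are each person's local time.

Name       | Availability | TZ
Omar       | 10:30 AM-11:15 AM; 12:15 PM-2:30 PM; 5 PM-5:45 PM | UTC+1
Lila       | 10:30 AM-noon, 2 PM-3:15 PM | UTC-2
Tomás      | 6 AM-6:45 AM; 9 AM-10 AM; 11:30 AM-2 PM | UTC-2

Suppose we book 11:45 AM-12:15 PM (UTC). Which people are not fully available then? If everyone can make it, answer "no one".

Omar in UTC: 09:30-10:15, 11:15-13:30, 16:00-16:45 (subtract 1h to convert from UTC+1).
Lila in UTC: 12:30-14:00, 16:00-17:15 (add 2h to convert from UTC-2).
Tomás in UTC: 08:00-08:45, 11:00-12:00, 13:30-16:00 (add 2h to convert from UTC-2).
Omar: free for 11:45-12:15. Lila: not fully free for 11:45-12:15. Tomás: not fully free for 11:45-12:15.

Lila, Tomás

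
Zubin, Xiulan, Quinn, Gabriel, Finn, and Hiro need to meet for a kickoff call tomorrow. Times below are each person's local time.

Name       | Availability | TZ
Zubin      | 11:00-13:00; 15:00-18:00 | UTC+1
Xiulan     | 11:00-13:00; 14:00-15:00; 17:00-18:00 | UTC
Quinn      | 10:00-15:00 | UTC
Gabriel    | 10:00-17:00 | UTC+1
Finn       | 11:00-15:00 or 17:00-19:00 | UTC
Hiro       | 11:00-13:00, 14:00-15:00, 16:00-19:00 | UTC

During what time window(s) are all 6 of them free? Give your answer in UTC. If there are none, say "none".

Zubin in UTC: 10:00-12:00, 14:00-17:00 (subtract 1h to convert from UTC+1).
Xiulan in UTC: 11:00-13:00, 14:00-15:00, 17:00-18:00.
Quinn in UTC: 10:00-15:00.
Gabriel in UTC: 09:00-16:00 (subtract 1h to convert from UTC+1).
Finn in UTC: 11:00-15:00, 17:00-19:00.
Hiro in UTC: 11:00-13:00, 14:00-15:00, 16:00-19:00.
Zubin ∩ Xiulan: 11:00-12:00, 14:00-15:00.
Zubin ∩ Xiulan ∩ Quinn: 11:00-12:00, 14:00-15:00.
Zubin ∩ Xiulan ∩ Quinn ∩ Gabriel: 11:00-12:00, 14:00-15:00.
Zubin ∩ Xiulan ∩ Quinn ∩ Gabriel ∩ Finn: 11:00-12:00, 14:00-15:00.
Zubin ∩ Xiulan ∩ Quinn ∩ Gabriel ∩ Finn ∩ Hiro: 11:00-12:00, 14:00-15:00.

11:00-12:00, 14:00-15:00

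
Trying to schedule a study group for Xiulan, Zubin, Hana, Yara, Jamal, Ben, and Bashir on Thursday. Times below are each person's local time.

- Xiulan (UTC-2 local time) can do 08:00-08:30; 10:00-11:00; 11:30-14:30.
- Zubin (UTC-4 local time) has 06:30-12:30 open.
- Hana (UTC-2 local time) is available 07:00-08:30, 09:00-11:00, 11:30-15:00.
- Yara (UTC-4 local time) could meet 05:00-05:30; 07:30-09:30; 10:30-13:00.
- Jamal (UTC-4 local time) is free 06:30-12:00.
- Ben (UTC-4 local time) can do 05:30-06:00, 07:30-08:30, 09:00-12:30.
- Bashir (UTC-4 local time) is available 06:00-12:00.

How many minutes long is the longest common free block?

90

Xiulan in UTC: 10:00-10:30, 12:00-13:00, 13:30-16:30 (add 2h to convert from UTC-2).
Zubin in UTC: 10:30-16:30 (add 4h to convert from UTC-4).
Hana in UTC: 09:00-10:30, 11:00-13:00, 13:30-17:00 (add 2h to convert from UTC-2).
Yara in UTC: 09:00-09:30, 11:30-13:30, 14:30-17:00 (add 4h to convert from UTC-4).
Jamal in UTC: 10:30-16:00 (add 4h to convert from UTC-4).
Ben in UTC: 09:30-10:00, 11:30-12:30, 13:00-16:30 (add 4h to convert from UTC-4).
Bashir in UTC: 10:00-16:00 (add 4h to convert from UTC-4).
Xiulan ∩ Zubin: 12:00-13:00, 13:30-16:30.
Xiulan ∩ Zubin ∩ Hana: 12:00-13:00, 13:30-16:30.
Xiulan ∩ Zubin ∩ Hana ∩ Yara: 12:00-13:00, 14:30-16:30.
Xiulan ∩ Zubin ∩ Hana ∩ Yara ∩ Jamal: 12:00-13:00, 14:30-16:00.
Xiulan ∩ Zubin ∩ Hana ∩ Yara ∩ Jamal ∩ Ben: 12:00-12:30, 14:30-16:00.
Xiulan ∩ Zubin ∩ Hana ∩ Yara ∩ Jamal ∩ Ben ∩ Bashir: 12:00-12:30, 14:30-16:00.
Those are the intersection windows.
The longest is 14:30-16:00 at 90 minutes.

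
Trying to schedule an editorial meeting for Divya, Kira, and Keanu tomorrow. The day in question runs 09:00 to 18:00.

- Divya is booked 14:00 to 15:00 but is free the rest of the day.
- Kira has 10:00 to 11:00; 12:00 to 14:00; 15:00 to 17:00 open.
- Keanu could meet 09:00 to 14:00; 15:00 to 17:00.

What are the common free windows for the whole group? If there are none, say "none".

10:00-11:00, 12:00-14:00, 15:00-17:00

Divya free: 09:00-14:00, 15:00-18:00 (invert busy blocks within the working day).
Kira free: 10:00-11:00, 12:00-14:00, 15:00-17:00.
Keanu free: 09:00-14:00, 15:00-17:00.
Divya ∩ Kira: 10:00-11:00, 12:00-14:00, 15:00-17:00.
Divya ∩ Kira ∩ Keanu: 10:00-11:00, 12:00-14:00, 15:00-17:00.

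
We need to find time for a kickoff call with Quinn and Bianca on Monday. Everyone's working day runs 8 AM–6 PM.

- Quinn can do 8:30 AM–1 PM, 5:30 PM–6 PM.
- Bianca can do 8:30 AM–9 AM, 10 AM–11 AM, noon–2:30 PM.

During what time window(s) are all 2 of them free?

08:30-09:00, 10:00-11:00, 12:00-13:00

Quinn ∩ Bianca: 08:30-09:00, 10:00-11:00, 12:00-13:00.
Those are the intersection windows.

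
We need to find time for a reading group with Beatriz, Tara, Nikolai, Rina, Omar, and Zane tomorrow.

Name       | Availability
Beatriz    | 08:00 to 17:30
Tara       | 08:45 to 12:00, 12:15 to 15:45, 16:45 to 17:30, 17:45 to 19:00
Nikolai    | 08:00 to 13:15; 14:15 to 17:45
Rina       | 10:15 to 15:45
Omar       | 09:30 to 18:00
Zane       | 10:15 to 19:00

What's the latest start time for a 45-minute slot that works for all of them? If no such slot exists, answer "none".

15:00

Beatriz ∩ Tara: 08:45-12:00, 12:15-15:45, 16:45-17:30.
Beatriz ∩ Tara ∩ Nikolai: 08:45-12:00, 12:15-13:15, 14:15-15:45, 16:45-17:30.
Beatriz ∩ Tara ∩ Nikolai ∩ Rina: 10:15-12:00, 12:15-13:15, 14:15-15:45.
Beatriz ∩ Tara ∩ Nikolai ∩ Rina ∩ Omar: 10:15-12:00, 12:15-13:15, 14:15-15:45.
Beatriz ∩ Tara ∩ Nikolai ∩ Rina ∩ Omar ∩ Zane: 10:15-12:00, 12:15-13:15, 14:15-15:45.
The last common window of at least 45 minutes is 14:15-15:45; a 45-minute meeting can start as late as 15:00 and still end by 15:45.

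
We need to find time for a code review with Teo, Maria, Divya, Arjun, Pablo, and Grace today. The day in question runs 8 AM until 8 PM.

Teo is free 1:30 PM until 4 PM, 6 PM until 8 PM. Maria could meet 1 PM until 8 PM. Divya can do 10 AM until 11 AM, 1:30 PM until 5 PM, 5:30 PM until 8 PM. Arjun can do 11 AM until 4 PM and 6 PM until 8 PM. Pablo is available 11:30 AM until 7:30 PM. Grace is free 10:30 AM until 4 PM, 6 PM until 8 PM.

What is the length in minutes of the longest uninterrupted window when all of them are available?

Teo ∩ Maria: 13:30-16:00, 18:00-20:00.
Teo ∩ Maria ∩ Divya: 13:30-16:00, 18:00-20:00.
Teo ∩ Maria ∩ Divya ∩ Arjun: 13:30-16:00, 18:00-20:00.
Teo ∩ Maria ∩ Divya ∩ Arjun ∩ Pablo: 13:30-16:00, 18:00-19:30.
Teo ∩ Maria ∩ Divya ∩ Arjun ∩ Pablo ∩ Grace: 13:30-16:00, 18:00-19:30.
The longest is 13:30-16:00 at 150 minutes.

150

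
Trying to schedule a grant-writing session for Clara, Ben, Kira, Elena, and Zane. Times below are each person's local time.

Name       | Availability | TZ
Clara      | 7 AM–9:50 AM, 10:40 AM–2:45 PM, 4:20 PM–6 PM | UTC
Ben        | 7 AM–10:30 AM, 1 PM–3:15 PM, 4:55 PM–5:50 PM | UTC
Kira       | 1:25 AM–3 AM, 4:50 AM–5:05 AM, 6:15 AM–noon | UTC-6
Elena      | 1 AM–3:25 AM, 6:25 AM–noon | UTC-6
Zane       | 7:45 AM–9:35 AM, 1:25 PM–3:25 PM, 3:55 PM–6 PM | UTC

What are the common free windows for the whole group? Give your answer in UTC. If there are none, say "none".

Clara in UTC: 07:00-09:50, 10:40-14:45, 16:20-18:00.
Ben in UTC: 07:00-10:30, 13:00-15:15, 16:55-17:50.
Kira in UTC: 07:25-09:00, 10:50-11:05, 12:15-18:00 (add 6h to convert from UTC-6).
Elena in UTC: 07:00-09:25, 12:25-18:00 (add 6h to convert from UTC-6).
Zane in UTC: 07:45-09:35, 13:25-15:25, 15:55-18:00.
Clara ∩ Ben: 07:00-09:50, 13:00-14:45, 16:55-17:50.
Clara ∩ Ben ∩ Kira: 07:25-09:00, 13:00-14:45, 16:55-17:50.
Clara ∩ Ben ∩ Kira ∩ Elena: 07:25-09:00, 13:00-14:45, 16:55-17:50.
Clara ∩ Ben ∩ Kira ∩ Elena ∩ Zane: 07:45-09:00, 13:25-14:45, 16:55-17:50.
So the common availability across everyone is 07:45-09:00, 13:25-14:45, 16:55-17:50.

07:45-09:00, 13:25-14:45, 16:55-17:50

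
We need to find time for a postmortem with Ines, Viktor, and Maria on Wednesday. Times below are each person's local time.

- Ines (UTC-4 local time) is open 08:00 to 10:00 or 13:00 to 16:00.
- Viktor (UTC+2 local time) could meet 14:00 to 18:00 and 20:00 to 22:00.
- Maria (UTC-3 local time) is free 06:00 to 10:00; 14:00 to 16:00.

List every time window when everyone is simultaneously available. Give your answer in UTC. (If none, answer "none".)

Ines in UTC: 12:00-14:00, 17:00-20:00 (add 4h to convert from UTC-4).
Viktor in UTC: 12:00-16:00, 18:00-20:00 (subtract 2h to convert from UTC+2).
Maria in UTC: 09:00-13:00, 17:00-19:00 (add 3h to convert from UTC-3).
Ines ∩ Viktor: 12:00-14:00, 18:00-20:00.
Ines ∩ Viktor ∩ Maria: 12:00-13:00, 18:00-19:00.
So the common availability across everyone is 12:00-13:00, 18:00-19:00.

12:00-13:00, 18:00-19:00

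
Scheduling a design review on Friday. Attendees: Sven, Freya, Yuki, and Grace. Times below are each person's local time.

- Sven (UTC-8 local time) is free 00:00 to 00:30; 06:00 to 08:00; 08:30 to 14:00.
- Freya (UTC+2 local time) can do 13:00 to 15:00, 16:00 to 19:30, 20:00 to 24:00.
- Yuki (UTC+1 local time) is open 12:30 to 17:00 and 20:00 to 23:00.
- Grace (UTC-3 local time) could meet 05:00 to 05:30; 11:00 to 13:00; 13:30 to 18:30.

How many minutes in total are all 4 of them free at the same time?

Sven in UTC: 08:00-08:30, 14:00-16:00, 16:30-22:00 (add 8h to convert from UTC-8).
Freya in UTC: 11:00-13:00, 14:00-17:30, 18:00-22:00 (subtract 2h to convert from UTC+2).
Yuki in UTC: 11:30-16:00, 19:00-22:00 (subtract 1h to convert from UTC+1).
Grace in UTC: 08:00-08:30, 14:00-16:00, 16:30-21:30 (add 3h to convert from UTC-3).
Sven ∩ Freya: 14:00-16:00, 16:30-17:30, 18:00-22:00.
Sven ∩ Freya ∩ Yuki: 14:00-16:00, 19:00-22:00.
Sven ∩ Freya ∩ Yuki ∩ Grace: 14:00-16:00, 19:00-21:30.
Summing the common windows: 120 + 150 = 270 minutes.

270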